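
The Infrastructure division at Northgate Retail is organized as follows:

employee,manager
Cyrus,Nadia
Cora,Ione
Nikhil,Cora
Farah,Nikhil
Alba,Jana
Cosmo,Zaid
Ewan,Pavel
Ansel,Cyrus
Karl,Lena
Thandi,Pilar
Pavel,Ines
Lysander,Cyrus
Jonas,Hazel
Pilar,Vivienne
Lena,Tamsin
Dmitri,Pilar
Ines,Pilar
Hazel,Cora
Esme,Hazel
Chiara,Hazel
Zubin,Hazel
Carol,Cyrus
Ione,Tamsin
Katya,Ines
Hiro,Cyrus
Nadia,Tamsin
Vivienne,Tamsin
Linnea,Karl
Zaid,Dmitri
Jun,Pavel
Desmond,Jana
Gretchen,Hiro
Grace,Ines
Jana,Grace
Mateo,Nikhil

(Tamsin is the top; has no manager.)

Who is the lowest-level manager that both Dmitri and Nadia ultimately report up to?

Tamsin

Dmitri's chain of managers is Pilar, Vivienne, Tamsin. Nadia's chain of managers is Tamsin. The first manager that appears in both chains is Tamsin.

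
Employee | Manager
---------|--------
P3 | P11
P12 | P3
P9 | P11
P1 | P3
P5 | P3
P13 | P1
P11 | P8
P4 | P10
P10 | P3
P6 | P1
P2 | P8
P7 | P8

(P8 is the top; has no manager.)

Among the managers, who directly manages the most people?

Direct-report counts: P8 has 3; P11 has 2; P3 has 4; P10 has 1; P1 has 2. The largest is 4, held by P3.

P3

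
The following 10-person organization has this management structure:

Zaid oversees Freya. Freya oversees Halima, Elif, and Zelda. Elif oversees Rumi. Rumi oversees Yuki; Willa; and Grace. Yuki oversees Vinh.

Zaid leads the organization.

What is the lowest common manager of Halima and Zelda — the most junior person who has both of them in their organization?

Halima's chain of managers is Freya, Zaid. Zelda's chain of managers is Freya, Zaid. The first manager that appears in both chains is Freya.

Freya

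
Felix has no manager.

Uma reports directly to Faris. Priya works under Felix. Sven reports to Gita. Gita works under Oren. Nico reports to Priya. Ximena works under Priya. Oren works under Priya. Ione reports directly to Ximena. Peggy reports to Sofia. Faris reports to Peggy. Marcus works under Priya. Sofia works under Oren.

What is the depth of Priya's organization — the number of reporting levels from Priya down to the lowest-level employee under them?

5

The longest chain under Priya runs Priya → Oren → Sofia → Peggy → Faris → Uma, which is 5 levels below Priya.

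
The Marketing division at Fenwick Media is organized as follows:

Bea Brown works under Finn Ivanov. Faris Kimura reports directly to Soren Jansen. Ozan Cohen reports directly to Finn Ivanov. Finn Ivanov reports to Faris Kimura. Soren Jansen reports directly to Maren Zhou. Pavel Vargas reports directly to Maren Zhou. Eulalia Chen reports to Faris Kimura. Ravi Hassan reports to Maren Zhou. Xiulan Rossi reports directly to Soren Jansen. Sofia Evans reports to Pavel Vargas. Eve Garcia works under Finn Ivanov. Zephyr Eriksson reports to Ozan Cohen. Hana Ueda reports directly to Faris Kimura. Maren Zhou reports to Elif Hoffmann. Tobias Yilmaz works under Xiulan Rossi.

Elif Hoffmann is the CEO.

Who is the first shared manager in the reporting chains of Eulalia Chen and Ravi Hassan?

Eulalia Chen's chain of managers is Faris Kimura, Soren Jansen, Maren Zhou, Elif Hoffmann. Ravi Hassan's chain of managers is Maren Zhou, Elif Hoffmann. The first manager that appears in both chains is Maren Zhou.

Maren Zhou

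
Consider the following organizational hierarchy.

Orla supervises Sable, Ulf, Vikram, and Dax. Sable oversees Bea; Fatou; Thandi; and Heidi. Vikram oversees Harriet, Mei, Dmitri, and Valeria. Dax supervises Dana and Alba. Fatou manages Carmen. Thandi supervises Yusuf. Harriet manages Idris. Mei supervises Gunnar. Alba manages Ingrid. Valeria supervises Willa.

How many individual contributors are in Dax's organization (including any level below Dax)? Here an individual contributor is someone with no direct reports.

The people in Dax's organization with no one reporting to them are Ingrid, Dana. That is 2.

2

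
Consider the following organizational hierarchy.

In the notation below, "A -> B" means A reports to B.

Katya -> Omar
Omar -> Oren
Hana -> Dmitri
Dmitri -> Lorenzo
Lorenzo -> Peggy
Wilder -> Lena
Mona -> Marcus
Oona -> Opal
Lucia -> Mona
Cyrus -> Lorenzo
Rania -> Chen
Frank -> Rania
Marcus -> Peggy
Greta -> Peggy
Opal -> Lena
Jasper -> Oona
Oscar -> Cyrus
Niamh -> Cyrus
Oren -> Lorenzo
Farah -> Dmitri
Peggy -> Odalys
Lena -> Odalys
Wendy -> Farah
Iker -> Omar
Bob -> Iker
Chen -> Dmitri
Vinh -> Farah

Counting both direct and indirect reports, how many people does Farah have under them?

Farah directly manages Vinh, Wendy. Vinh has no reports. Wendy has no reports. So Farah's organization is 2 direct reports plus everyone under them: 1 + 1 = 2.

2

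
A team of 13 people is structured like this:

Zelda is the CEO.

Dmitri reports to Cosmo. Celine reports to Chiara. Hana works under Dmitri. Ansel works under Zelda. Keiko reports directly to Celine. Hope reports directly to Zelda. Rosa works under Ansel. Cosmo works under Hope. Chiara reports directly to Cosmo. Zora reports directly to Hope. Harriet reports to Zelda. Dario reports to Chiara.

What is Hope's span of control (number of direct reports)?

Hope directly manages Cosmo, Zora. That is 2 direct reports.

2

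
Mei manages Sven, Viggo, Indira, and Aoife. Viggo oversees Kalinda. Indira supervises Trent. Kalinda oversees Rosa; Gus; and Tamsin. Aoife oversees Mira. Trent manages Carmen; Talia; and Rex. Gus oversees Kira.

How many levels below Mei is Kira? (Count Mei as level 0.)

Chain from Kira up to Mei: Kira → Gus → Kalinda → Viggo → Mei. That is 4 steps up, so Kira is 4 levels below Mei.

4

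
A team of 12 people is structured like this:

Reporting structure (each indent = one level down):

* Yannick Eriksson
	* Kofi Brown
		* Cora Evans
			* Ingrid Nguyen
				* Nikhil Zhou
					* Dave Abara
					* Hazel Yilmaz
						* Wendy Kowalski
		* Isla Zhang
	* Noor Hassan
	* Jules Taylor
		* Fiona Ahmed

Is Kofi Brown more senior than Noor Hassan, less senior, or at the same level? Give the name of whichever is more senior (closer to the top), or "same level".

Both Kofi Brown and Noor Hassan are 1 level below Yannick Eriksson.

same level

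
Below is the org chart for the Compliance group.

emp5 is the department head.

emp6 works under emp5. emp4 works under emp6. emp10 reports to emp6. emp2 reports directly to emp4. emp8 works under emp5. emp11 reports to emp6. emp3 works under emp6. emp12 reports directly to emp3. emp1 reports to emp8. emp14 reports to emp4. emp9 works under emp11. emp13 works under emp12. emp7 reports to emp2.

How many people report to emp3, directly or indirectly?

2

emp3 directly manages emp12. Under emp12: emp13 (1). That's 2 in total.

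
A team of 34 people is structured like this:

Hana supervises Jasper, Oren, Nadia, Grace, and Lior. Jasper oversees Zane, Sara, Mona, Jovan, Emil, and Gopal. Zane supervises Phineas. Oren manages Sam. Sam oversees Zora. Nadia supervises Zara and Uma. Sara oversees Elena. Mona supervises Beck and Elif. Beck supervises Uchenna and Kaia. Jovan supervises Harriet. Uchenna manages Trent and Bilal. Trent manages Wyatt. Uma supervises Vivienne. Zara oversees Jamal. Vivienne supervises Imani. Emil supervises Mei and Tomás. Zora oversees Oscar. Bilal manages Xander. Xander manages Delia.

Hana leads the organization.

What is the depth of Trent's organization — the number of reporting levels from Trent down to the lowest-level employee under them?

The longest chain under Trent runs Trent → Wyatt, which is 1 level below Trent.

1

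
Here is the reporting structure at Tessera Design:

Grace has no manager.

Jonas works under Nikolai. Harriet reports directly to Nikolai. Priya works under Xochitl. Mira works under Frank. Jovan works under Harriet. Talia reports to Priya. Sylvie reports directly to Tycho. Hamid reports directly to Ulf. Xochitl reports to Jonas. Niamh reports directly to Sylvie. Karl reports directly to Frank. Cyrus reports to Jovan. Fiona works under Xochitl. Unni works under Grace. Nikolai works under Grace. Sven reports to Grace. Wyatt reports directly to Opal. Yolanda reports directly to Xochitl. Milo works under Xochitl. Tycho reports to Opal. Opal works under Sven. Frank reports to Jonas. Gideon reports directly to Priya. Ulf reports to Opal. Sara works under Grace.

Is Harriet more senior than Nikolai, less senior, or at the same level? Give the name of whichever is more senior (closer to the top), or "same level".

Harriet is 2 levels below Grace; Nikolai is 1. Nikolai is higher.

Nikolai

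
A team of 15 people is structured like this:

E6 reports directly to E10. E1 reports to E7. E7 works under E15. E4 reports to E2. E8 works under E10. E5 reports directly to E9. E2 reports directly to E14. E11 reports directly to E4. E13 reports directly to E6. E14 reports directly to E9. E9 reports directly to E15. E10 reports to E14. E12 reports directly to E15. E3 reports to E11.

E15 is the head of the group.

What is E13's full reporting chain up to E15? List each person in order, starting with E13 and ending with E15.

E13 reports to E6. E6 reports to E10. E10 reports to E14. E14 reports to E9. E9 reports to E15. E15 is at the top.

E13 -> E6 -> E10 -> E14 -> E9 -> E15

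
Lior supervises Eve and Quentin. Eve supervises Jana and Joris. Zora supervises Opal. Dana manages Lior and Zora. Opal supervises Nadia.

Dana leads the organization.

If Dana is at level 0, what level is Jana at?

Chain from Jana up to Dana: Jana → Eve → Lior → Dana. That is 3 steps up, so Jana is 3 levels below Dana.

3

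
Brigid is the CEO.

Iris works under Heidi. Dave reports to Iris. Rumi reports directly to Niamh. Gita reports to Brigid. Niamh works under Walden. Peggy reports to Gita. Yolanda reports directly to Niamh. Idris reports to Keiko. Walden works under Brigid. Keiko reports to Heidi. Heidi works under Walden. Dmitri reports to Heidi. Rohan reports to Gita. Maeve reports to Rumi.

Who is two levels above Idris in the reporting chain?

Heidi

Idris reports to Keiko, and Keiko reports to Heidi. So Idris's skip-level manager is Heidi.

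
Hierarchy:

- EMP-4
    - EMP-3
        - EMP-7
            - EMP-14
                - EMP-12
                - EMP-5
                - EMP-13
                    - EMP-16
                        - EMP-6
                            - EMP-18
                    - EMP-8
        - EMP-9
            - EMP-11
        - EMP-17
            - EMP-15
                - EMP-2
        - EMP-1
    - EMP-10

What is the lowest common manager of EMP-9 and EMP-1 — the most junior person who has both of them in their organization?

EMP-3

EMP-9's chain of managers is EMP-3, EMP-4. EMP-1's chain of managers is EMP-3, EMP-4. The first manager that appears in both chains is EMP-3.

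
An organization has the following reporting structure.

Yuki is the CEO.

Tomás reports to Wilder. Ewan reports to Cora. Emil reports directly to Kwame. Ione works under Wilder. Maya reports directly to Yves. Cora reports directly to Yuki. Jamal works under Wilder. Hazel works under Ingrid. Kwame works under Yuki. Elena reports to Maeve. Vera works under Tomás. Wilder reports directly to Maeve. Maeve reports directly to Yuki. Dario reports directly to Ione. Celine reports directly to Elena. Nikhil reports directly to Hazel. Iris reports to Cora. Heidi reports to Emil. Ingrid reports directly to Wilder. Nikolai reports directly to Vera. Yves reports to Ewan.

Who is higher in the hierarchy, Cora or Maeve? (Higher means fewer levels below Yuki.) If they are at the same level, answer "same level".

same level

Both Cora and Maeve are 1 level below Yuki.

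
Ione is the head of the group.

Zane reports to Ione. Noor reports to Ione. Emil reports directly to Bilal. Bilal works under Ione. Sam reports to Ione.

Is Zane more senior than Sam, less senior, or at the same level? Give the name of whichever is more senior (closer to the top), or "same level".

same level

Both Zane and Sam are 1 level below Ione.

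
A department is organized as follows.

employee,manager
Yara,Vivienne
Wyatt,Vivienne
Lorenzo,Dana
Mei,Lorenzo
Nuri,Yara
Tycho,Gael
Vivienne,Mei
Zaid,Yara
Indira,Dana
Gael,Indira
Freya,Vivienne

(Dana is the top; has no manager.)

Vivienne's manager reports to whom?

Lorenzo

Vivienne reports to Mei, and Mei reports to Lorenzo. So Vivienne's skip-level manager is Lorenzo.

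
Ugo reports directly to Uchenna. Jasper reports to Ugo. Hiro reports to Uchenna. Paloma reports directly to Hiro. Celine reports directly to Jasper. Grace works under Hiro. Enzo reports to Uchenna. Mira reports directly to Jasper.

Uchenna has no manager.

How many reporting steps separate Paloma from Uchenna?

Chain from Paloma up to Uchenna: Paloma → Hiro → Uchenna. That is 2 steps up, so Paloma is 2 levels below Uchenna.

2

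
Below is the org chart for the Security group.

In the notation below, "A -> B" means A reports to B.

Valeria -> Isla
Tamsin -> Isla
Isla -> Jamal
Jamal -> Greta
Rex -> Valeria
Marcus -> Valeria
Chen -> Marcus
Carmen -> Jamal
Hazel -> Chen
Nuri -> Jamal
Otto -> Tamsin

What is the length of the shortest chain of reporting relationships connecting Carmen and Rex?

Carmen is 1 level below Jamal, and Rex is 3 levels below Jamal (their lowest common manager). The shortest path runs up from Carmen to Jamal and back down to Rex: 1 + 3 = 4 links.

4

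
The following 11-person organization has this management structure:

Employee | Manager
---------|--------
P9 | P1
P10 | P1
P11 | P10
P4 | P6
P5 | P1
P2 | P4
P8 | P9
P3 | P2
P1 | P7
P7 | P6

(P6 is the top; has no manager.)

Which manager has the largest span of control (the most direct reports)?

Direct-report counts: P6 has 2; P4 has 1; P2 has 1; P7 has 1; P1 has 3; P10 has 1; P9 has 1. The largest is 3, held by P1.

P1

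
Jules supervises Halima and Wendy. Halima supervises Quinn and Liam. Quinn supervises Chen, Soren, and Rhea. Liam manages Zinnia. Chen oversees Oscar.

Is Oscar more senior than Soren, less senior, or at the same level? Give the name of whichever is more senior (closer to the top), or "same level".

Oscar is 4 levels below Jules; Soren is 3. Soren is higher.

Soren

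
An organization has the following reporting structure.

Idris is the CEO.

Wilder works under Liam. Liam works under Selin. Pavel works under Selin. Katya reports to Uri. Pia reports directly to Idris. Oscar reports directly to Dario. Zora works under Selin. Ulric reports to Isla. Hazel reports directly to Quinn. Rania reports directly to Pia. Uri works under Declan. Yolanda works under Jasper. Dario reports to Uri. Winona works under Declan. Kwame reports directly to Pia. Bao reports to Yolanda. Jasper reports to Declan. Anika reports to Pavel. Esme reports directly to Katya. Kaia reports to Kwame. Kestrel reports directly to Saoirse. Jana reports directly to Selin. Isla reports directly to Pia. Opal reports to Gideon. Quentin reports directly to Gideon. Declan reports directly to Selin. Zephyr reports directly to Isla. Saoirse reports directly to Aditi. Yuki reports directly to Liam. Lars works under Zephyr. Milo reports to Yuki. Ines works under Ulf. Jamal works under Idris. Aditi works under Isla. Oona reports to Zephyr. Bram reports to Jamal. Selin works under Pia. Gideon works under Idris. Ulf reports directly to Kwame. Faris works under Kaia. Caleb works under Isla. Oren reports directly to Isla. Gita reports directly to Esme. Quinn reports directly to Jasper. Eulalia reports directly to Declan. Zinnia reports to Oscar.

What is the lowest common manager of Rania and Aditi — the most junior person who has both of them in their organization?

Rania's chain of managers is Pia, Idris. Aditi's chain of managers is Isla, Pia, Idris. The first manager that appears in both chains is Pia.

Pia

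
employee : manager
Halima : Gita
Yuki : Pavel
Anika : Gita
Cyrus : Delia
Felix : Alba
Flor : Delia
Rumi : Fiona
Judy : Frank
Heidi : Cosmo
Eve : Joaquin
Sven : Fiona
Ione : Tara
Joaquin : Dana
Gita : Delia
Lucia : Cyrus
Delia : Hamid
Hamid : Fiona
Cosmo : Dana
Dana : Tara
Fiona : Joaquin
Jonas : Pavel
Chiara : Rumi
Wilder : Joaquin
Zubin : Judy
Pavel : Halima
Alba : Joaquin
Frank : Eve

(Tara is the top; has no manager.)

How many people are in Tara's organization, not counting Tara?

27

Tara directly manages Dana, Ione. Under Dana: Joaquin, Alba, Felix, Wilder, Fiona, Sven, Rumi, Chiara, Hamid, Delia, Flor, Cyrus, Lucia, Gita, Anika, Halima, Pavel, Yuki, Jonas, Eve, Frank, Judy, Zubin, Cosmo, Heidi (25). Ione has no reports. So Tara's organization is 2 direct reports plus everyone under them: 26 + 1 = 27.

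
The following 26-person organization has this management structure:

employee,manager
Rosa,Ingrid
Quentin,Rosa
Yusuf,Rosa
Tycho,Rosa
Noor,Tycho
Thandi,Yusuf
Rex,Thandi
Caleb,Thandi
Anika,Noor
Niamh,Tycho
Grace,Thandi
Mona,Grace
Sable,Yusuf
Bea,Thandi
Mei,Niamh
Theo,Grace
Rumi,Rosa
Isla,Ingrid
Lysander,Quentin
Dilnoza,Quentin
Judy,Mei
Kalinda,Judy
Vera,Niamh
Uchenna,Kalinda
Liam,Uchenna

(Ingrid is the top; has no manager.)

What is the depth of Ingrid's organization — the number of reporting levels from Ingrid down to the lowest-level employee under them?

8

The longest chain under Ingrid runs Ingrid → Rosa → Tycho → Niamh → Mei → Judy → Kalinda → Uchenna → Liam, which is 8 levels below Ingrid.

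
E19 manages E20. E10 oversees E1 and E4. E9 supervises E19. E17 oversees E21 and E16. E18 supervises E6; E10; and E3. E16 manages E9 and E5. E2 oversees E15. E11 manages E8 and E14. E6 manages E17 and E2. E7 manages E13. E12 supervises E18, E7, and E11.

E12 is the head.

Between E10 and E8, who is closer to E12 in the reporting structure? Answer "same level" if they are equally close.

Both E10 and E8 are 2 levels below E12.

same level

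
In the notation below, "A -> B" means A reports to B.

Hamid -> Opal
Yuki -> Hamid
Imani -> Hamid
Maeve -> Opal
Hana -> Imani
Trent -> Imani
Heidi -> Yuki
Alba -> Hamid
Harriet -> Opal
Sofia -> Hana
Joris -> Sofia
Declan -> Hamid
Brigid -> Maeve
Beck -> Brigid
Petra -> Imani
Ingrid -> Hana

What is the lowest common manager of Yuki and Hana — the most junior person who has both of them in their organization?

Hamid

Yuki's chain of managers is Hamid, Opal. Hana's chain of managers is Imani, Hamid, Opal. The first manager that appears in both chains is Hamid.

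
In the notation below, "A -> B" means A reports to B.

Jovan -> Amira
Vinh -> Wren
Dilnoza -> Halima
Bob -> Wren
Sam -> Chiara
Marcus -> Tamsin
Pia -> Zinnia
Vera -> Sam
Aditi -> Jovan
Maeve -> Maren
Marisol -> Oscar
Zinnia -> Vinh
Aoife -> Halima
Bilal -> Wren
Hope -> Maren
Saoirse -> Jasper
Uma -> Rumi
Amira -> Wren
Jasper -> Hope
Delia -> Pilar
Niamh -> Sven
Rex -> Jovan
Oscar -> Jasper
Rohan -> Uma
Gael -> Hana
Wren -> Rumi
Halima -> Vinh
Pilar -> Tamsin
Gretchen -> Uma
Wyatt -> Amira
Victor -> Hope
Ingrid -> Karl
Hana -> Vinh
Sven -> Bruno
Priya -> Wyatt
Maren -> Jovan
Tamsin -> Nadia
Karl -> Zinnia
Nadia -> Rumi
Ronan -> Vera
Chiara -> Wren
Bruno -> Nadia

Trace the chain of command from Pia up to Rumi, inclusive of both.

Pia -> Zinnia -> Vinh -> Wren -> Rumi

Pia reports to Zinnia. Zinnia reports to Vinh. Vinh reports to Wren. Wren reports to Rumi. Rumi is at the top.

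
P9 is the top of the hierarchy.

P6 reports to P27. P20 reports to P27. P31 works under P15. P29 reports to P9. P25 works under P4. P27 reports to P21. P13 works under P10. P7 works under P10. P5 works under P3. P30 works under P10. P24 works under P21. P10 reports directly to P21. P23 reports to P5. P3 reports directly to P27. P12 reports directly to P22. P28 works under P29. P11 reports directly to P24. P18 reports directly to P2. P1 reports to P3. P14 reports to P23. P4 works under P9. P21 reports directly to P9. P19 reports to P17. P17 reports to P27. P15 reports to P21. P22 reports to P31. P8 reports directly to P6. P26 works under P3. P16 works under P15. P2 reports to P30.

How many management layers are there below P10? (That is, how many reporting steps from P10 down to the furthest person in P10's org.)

The longest chain under P10 runs P10 → P30 → P2 → P18, which is 3 levels below P10.

3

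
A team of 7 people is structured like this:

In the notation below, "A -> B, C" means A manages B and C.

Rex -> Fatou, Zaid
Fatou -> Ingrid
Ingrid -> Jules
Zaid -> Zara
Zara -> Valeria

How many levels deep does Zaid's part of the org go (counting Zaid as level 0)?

2

The longest chain under Zaid runs Zaid → Zara → Valeria, which is 2 levels below Zaid.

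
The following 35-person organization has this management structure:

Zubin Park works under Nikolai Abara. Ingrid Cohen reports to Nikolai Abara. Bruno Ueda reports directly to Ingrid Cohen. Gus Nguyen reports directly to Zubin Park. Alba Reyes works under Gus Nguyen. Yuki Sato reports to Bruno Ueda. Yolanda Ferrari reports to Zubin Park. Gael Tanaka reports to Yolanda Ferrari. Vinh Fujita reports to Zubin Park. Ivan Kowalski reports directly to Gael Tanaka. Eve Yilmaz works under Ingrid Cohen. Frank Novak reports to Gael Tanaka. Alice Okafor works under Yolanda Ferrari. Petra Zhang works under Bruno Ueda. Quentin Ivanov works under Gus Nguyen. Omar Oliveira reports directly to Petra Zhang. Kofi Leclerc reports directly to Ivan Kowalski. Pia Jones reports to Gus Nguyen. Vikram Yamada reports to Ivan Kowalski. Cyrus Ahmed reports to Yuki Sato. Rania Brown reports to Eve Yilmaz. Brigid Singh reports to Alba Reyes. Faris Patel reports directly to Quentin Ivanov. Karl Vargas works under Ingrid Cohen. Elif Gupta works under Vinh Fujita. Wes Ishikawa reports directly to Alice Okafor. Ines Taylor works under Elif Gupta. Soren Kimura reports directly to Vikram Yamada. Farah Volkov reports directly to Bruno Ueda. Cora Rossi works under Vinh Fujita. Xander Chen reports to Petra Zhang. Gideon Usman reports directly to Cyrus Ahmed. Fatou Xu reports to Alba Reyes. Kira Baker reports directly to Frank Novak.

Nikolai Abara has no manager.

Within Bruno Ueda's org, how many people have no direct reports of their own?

4

The people in Bruno Ueda's organization with no one reporting to them are Farah Volkov, Xander Chen, Omar Oliveira, Gideon Usman. That is 4.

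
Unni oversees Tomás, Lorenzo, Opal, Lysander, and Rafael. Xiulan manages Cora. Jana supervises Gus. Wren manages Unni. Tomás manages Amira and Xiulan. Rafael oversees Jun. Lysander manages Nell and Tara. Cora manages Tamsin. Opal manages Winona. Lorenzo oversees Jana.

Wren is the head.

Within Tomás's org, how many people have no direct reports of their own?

2

The people in Tomás's organization with no one reporting to them are Tamsin, Amira. That is 2.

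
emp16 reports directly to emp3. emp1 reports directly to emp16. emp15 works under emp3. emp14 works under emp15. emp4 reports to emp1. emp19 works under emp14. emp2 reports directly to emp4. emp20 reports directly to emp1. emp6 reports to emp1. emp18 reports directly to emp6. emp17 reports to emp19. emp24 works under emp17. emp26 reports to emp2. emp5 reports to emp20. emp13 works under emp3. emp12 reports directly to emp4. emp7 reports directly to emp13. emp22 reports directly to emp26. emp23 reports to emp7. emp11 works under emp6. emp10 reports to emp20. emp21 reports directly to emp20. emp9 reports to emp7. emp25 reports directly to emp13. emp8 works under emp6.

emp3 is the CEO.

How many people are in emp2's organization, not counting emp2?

emp2 directly manages emp26. Under emp26: emp22 (1). That's 2 in total.

2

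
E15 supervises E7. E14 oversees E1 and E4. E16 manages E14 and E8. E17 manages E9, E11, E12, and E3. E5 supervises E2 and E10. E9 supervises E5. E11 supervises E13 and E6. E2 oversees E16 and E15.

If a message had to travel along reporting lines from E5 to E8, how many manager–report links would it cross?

3

E8 is in E5's organization: the chain from E8 up to E5 is E8 → E16 → E2 → E5, which is 3 links.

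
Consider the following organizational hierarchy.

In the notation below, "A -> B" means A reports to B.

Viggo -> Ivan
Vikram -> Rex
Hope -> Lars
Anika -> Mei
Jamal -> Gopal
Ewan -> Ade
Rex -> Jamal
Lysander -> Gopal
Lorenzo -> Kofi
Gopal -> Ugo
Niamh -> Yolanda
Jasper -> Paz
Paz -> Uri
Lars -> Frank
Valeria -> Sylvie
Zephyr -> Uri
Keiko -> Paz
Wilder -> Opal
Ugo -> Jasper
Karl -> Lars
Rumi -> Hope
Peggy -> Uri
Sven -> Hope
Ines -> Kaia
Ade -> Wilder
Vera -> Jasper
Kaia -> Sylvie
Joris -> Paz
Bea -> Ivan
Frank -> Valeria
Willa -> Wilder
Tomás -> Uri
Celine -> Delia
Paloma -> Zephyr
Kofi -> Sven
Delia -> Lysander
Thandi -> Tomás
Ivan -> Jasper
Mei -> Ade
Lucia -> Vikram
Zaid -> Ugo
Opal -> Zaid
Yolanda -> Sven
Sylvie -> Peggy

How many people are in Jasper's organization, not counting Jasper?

21

Jasper directly manages Ugo, Vera, Ivan. Under Ugo: Gopal, Lysander, Delia, Celine, Jamal, Rex, Vikram, Lucia, Zaid, Opal, Wilder, Willa, Ade, Ewan, Mei, Anika (16). Vera has no reports. Under Ivan: Bea, Viggo (2). So Jasper's organization is 3 direct reports plus everyone under them: 17 + 1 + 3 = 21.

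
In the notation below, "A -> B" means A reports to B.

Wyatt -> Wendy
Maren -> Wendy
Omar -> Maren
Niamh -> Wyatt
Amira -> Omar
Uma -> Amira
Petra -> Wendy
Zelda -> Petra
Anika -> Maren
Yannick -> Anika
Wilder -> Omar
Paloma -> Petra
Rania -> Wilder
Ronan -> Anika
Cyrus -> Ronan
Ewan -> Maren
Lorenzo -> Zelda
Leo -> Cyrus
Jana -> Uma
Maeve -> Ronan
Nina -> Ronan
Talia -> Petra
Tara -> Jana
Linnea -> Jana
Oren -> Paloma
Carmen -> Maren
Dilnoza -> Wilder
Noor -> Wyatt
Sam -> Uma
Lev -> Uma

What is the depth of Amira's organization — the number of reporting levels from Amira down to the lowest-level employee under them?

3

The longest chain under Amira runs Amira → Uma → Jana → Linnea, which is 3 levels below Amira.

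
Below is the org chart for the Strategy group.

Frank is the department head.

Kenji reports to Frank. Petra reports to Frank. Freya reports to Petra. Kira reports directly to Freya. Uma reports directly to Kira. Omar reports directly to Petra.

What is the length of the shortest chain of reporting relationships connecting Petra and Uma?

3

Uma is in Petra's organization: the chain from Uma up to Petra is Uma → Kira → Freya → Petra, which is 3 links.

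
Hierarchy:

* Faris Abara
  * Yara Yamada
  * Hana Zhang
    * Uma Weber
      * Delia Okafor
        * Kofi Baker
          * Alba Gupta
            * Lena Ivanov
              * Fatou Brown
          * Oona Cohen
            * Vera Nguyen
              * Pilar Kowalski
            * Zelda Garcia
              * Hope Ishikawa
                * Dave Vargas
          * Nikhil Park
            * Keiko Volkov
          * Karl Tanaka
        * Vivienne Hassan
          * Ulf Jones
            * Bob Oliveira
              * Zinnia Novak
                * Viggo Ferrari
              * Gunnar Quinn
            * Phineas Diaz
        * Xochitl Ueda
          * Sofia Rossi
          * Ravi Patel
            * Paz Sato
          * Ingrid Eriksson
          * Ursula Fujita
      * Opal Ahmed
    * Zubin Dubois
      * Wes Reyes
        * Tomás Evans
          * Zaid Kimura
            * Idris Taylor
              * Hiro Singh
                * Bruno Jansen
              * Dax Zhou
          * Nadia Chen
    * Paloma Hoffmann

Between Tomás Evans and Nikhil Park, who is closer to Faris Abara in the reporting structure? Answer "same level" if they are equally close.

Tomás Evans

Tomás Evans is 4 levels below Faris Abara; Nikhil Park is 5. Tomás Evans is higher.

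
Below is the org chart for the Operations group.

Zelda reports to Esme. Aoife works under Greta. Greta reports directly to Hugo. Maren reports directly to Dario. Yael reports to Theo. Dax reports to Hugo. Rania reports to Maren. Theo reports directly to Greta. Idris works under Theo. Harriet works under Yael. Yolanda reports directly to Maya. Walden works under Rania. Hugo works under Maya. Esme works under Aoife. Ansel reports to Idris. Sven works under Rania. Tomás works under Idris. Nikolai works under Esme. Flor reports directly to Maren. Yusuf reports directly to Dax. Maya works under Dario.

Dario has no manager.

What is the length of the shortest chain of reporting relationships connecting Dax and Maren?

Dax is 3 levels below Dario, and Maren is 1 level below Dario (their lowest common manager). The shortest path runs up from Dax to Dario and back down to Maren: 3 + 1 = 4 links.

4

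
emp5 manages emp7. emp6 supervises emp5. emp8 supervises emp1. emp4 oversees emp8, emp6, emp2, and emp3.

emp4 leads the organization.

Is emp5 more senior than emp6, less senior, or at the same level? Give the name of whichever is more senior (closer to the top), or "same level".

emp5 is 2 levels below emp4; emp6 is 1. emp6 is higher.

emp6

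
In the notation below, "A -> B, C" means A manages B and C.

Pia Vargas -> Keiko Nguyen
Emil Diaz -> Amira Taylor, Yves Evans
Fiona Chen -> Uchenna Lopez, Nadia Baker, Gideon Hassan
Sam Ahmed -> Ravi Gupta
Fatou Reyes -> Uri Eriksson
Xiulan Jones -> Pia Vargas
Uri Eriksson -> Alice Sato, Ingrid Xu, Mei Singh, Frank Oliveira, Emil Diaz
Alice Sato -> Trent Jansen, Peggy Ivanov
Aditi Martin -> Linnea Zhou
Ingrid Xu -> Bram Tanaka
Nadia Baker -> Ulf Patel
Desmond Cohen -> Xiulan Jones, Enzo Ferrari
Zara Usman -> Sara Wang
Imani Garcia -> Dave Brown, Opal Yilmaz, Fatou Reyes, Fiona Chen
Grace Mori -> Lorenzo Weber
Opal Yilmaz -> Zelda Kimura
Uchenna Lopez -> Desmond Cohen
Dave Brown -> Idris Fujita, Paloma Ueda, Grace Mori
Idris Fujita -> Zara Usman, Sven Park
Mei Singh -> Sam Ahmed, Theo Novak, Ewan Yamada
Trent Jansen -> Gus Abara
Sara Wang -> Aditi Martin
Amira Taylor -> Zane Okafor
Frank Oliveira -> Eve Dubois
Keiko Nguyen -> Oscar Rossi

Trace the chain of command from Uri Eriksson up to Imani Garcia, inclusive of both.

Uri Eriksson reports to Fatou Reyes. Fatou Reyes reports to Imani Garcia. Imani Garcia is at the top.

Uri Eriksson -> Fatou Reyes -> Imani Garcia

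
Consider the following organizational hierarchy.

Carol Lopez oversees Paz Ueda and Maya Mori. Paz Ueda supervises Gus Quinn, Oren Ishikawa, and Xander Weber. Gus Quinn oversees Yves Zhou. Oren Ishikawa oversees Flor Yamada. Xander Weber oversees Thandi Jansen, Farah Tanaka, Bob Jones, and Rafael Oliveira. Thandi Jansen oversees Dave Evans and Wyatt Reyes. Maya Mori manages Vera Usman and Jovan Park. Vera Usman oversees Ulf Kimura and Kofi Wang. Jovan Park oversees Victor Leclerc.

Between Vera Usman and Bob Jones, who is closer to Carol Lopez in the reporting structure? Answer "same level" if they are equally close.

Vera Usman is 2 levels below Carol Lopez; Bob Jones is 3. Vera Usman is higher.

Vera Usman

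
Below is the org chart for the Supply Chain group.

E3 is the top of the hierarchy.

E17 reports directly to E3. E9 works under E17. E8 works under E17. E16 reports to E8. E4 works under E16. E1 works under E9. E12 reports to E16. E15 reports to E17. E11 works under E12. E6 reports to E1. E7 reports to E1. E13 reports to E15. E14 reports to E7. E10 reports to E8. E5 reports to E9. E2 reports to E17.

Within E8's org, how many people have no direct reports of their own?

The people in E8's organization with no one reporting to them are E10, E11, E4. That is 3.

3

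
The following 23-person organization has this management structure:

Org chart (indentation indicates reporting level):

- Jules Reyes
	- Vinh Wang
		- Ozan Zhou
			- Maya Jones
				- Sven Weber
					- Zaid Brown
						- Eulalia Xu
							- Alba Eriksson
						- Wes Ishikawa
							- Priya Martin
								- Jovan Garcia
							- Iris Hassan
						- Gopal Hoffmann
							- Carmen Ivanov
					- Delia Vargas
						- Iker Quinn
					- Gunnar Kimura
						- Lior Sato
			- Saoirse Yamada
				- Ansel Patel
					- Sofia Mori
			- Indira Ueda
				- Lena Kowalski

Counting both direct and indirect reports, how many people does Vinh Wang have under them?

Vinh Wang directly manages Ozan Zhou. Under Ozan Zhou: Indira Ueda, Lena Kowalski, Saoirse Yamada, Ansel Patel, Sofia Mori, Maya Jones, Sven Weber, Gunnar Kimura, Lior Sato, Delia Vargas, Iker Quinn, Zaid Brown, Gopal Hoffmann, Carmen Ivanov, Wes Ishikawa, Iris Hassan, Priya Martin, Jovan Garcia, Eulalia Xu, Alba Eriksson (20). That's 21 in total.

21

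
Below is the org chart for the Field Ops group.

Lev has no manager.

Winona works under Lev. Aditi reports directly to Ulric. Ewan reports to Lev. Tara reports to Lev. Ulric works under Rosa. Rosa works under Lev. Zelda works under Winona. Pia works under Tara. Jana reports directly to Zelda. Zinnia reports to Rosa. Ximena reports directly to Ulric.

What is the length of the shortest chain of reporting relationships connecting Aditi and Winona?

4

Aditi is 3 levels below Lev, and Winona is 1 level below Lev (their lowest common manager). The shortest path runs up from Aditi to Lev and back down to Winona: 3 + 1 = 4 links.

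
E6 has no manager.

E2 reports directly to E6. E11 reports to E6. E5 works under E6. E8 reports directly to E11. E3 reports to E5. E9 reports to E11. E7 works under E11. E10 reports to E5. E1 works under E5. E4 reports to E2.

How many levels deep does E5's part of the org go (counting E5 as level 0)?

The longest chain under E5 runs E5 → E1, which is 1 level below E5.

1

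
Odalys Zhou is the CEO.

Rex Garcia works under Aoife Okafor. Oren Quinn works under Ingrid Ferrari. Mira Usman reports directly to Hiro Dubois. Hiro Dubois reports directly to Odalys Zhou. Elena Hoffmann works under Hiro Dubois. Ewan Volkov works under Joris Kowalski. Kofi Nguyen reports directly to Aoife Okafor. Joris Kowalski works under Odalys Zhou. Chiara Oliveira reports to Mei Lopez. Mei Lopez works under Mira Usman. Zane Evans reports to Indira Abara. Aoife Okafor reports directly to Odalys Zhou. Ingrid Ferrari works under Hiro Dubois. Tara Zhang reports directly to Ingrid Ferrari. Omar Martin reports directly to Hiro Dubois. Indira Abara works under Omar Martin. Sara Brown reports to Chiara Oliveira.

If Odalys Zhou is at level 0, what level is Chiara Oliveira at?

4

Chain from Chiara Oliveira up to Odalys Zhou: Chiara Oliveira → Mei Lopez → Mira Usman → Hiro Dubois → Odalys Zhou. That is 4 steps up, so Chiara Oliveira is 4 levels below Odalys Zhou.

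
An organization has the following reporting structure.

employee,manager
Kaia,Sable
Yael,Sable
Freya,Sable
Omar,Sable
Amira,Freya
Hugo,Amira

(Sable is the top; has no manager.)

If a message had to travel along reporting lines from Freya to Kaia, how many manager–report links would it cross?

2

Freya is 1 level below Sable, and Kaia is 1 level below Sable (their lowest common manager). The shortest path runs up from Freya to Sable and back down to Kaia: 1 + 1 = 2 links.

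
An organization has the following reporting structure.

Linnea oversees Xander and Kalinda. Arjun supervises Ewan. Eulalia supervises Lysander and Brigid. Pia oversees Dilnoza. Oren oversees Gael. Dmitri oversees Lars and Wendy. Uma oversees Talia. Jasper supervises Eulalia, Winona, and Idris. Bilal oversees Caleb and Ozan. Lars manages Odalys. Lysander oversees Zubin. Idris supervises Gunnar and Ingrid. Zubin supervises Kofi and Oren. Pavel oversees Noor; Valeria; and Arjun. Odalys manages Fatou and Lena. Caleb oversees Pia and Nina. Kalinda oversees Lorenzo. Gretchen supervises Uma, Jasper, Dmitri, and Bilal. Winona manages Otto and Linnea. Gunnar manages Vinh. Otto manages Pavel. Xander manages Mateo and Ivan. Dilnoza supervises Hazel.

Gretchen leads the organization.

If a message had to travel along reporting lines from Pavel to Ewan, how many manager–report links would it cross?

Ewan is in Pavel's organization: the chain from Ewan up to Pavel is Ewan → Arjun → Pavel, which is 2 links.

2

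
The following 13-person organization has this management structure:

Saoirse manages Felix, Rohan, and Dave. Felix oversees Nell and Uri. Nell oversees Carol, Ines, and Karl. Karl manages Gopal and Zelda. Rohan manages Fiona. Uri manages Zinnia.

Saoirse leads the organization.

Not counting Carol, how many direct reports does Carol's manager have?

2

Carol reports to Nell. Nell's other direct reports are Ines, Karl — 2 peers.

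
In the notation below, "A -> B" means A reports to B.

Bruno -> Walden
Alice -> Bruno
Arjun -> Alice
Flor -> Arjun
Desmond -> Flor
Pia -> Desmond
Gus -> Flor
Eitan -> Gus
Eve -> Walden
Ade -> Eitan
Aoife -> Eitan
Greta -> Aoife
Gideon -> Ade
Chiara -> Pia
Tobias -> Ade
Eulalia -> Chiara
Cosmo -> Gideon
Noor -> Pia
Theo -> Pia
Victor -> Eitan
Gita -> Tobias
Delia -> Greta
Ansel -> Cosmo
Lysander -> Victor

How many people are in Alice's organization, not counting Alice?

Alice directly manages Arjun. Under Arjun: Flor, Gus, Eitan, Victor, Lysander, Aoife, Greta, Delia, Ade, Tobias, Gita, Gideon, Cosmo, Ansel, Desmond, Pia, Theo, Noor, Chiara, Eulalia (20). That's 21 in total.

21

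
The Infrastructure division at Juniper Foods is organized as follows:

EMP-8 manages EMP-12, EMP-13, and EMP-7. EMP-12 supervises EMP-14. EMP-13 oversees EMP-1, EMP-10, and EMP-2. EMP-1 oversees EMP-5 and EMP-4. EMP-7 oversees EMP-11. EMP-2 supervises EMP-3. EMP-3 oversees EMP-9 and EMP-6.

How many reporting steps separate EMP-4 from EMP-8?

3

Chain from EMP-4 up to EMP-8: EMP-4 → EMP-1 → EMP-13 → EMP-8. That is 3 steps up, so EMP-4 is 3 levels below EMP-8.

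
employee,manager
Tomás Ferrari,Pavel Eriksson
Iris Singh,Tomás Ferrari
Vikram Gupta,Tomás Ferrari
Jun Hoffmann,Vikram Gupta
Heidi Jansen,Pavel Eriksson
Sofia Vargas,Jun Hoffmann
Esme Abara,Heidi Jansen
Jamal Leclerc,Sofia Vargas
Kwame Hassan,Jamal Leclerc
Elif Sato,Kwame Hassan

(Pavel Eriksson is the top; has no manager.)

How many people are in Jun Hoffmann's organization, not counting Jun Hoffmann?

Jun Hoffmann directly manages Sofia Vargas. Under Sofia Vargas: Jamal Leclerc, Kwame Hassan, Elif Sato (3). That's 4 in total.

4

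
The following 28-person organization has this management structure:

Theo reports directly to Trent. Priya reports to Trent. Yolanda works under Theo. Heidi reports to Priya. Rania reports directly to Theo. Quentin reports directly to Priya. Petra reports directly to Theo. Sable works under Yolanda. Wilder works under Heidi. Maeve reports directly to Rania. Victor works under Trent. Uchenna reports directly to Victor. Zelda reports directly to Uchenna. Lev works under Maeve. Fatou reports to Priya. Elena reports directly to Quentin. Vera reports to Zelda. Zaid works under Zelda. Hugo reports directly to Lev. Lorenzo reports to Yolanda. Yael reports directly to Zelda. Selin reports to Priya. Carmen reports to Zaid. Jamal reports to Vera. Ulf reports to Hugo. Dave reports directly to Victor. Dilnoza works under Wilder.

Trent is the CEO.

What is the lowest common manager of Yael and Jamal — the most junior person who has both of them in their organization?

Zelda

Yael's chain of managers is Zelda, Uchenna, Victor, Trent. Jamal's chain of managers is Vera, Zelda, Uchenna, Victor, Trent. The first manager that appears in both chains is Zelda.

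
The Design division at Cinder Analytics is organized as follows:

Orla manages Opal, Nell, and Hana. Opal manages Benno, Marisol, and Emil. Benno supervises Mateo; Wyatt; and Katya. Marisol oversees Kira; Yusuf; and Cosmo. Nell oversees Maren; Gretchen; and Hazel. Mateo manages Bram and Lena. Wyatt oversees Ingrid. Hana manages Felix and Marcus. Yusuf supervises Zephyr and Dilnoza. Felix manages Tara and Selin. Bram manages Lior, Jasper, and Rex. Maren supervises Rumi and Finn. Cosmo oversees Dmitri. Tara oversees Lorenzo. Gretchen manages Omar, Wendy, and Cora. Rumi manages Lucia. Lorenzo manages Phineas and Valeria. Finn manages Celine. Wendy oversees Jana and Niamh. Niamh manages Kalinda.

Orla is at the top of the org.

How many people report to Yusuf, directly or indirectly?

2

Yusuf directly manages Zephyr, Dilnoza. Zephyr has no reports. Dilnoza has no reports. So Yusuf's organization is 2 direct reports plus everyone under them: 1 + 1 = 2.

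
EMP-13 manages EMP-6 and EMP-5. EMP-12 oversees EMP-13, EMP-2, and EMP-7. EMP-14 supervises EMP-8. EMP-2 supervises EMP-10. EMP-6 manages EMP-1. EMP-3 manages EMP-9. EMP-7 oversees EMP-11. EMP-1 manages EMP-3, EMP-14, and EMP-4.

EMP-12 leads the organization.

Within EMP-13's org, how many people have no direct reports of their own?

The people in EMP-13's organization with no one reporting to them are EMP-5, EMP-4, EMP-8, EMP-9. That is 4.

4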